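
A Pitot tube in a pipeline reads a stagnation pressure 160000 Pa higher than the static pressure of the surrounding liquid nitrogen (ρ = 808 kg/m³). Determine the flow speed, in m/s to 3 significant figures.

19.9 m/s

Bernoulli between the free stream and the stagnation point: ½ρv² = P_stag − P_static.
v = √(2ΔP/ρ) = √(2·160000/808) = 19.9 m/s.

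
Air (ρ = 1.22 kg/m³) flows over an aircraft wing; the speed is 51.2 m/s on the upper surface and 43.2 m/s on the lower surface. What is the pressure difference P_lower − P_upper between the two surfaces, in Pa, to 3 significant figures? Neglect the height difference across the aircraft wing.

ΔP ≈ 461 Pa

Bernoulli (same height): P_lower − P_upper = ½ρ(v_upper² − v_lower²).
ΔP = ½·1.22·(51.2² − 43.2²) = 461 Pa.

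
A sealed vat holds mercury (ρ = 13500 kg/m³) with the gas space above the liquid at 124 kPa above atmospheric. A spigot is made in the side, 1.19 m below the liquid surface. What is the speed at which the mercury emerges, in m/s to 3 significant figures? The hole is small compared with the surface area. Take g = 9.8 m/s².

v ≈ 6.46 m/s

Take point 1 at the surface (v₁ ≈ 0) and point 2 at the hole (at atmospheric pressure). Bernoulli: P₁ + ρg h = P_atm + ½ρv₂².
With P₁ − P_atm = 124000 Pa, v₂ = √(2gh + 2ΔP/ρ) = √(2·9.8·1.19 + 2·124000/13500) = 6.46 m/s.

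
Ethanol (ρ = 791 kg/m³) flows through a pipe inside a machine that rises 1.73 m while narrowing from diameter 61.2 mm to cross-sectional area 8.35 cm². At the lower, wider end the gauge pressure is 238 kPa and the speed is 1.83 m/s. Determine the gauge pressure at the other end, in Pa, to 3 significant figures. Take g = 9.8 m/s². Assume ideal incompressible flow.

The volume flow rate is constant, so v₂ = (A₁/A₂)v₁ = (29.4/8.35)·1.83 = 6.45 m/s.
Applying Bernoulli between the two ends and solving for P₂: P₂ = P₁ + ½ρ(v₁² − v₂²) − ρgΔh.
P₂ = 238000 + ½·791·(1.83² − 6.45²) − 791·9.8·(+1.73) = 238000 + (-15100) − (13400) = 209000 Pa.

P₂ = 209000 Pa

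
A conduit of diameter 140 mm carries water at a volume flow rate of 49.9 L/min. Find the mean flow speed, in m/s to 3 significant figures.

v = 0.0540 m/s

Q = 49.9 L/min = 0.000832 m³/s.
v = Q/A = 0.000832 / 0.0154 = 0.0540 m/s.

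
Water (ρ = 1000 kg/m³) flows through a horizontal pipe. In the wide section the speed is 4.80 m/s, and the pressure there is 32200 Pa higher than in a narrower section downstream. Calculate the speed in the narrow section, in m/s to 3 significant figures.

Horizontal Bernoulli: P₁ + ½ρv₁² = P₂ + ½ρv₂², so v₂² = v₁² + 2(P₁ − P₂)/ρ.
v₂ = √(4.80² + 2·32200/1000) = √(23.0 + 64.4) = 9.35 m/s.

v₂ = 9.35 m/s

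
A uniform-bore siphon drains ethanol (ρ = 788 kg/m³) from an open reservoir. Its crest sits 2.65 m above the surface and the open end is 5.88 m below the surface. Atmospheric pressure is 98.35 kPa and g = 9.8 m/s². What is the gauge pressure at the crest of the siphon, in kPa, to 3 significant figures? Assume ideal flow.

The outlet speed comes from Torricelli: v = √(2g·5.88) = 10.7 m/s.
Continuity keeps v the same throughout the tube; from surface to crest, P_atm + 0 = P_top + ½ρv² + ρg·h_top.
P_top = 98350 − ½·788·10.7² − 788·9.8·2.65 = 32500 Pa. So P_gauge = P_top − P_atm = -65900 Pa.

P_gauge ≈ -65.9 kPa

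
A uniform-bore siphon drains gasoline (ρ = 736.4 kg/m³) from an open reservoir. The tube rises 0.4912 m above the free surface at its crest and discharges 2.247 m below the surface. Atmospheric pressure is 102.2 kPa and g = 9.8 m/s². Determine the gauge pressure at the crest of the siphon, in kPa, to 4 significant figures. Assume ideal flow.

P_gauge ≈ -19.76 kPa

Bernoulli surface→outlet gives ½v² = g·h_out, so v = √(2·9.8·2.247) = 6.636 m/s.
With constant cross-section the crest speed equals v; applying Bernoulli from the surface up to the crest, P_top = P_atm − ½ρv² − ρg·h_top.
P_top = 102200 − ½·736.4·6.636² − 736.4·9.8·0.4912 = 82440 Pa. So P_gauge = P_top − P_atm = -19760 Pa.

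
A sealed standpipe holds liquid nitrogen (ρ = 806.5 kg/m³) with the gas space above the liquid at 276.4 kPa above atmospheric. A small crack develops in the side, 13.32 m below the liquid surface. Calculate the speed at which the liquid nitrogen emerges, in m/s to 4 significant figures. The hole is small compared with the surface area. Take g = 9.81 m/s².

v = 30.77 m/s

Take point 1 at the surface (v₁ ≈ 0) and point 2 at the hole (at atmospheric pressure). Bernoulli: P₁ + ρg h = P_atm + ½ρv₂².
With P₁ − P_atm = 276400 Pa, v₂ = √(2gh + 2ΔP/ρ) = √(2·9.81·13.32 + 2·276400/806.5) = 30.77 m/s.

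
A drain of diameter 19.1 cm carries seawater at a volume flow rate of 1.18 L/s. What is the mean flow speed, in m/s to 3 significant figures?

Q = 1.18 L/s = 0.00118 m³/s.
v = Q/A = 0.00118 / 0.0287 = 0.0412 m/s.

0.0412 m/s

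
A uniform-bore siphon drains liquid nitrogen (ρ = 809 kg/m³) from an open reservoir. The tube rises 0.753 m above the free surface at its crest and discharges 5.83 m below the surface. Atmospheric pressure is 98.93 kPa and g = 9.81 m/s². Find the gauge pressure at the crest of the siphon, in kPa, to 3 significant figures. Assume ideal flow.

Bernoulli surface→outlet gives ½v² = g·h_out, so v = √(2·9.81·5.83) = 10.7 m/s.
With constant cross-section the crest speed equals v; applying Bernoulli from the surface up to the crest, P_top = P_atm − ½ρv² − ρg·h_top.
P_top = 98930 − ½·809·10.7² − 809·9.81·0.753 = 46700 Pa. So P_gauge = P_top − P_atm = -52200 Pa.

P_gauge ≈ -52.2 kPa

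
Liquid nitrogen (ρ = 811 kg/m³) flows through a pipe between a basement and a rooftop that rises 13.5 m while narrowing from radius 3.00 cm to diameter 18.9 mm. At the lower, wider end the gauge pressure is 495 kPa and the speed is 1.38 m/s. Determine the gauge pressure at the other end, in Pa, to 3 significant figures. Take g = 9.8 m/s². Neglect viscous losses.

310000 Pa

The volume flow rate is constant, so v₂ = (A₁/A₂)v₁ = (28.3/2.81)·1.38 = 13.9 m/s.
Bernoulli: P₁ + ½ρv₁² + ρg h₁ = P₂ + ½ρv₂² + ρg h₂, so P₂ = P₁ + ½ρ(v₁² − v₂²) − ρg(h₂ − h₁).
P₂ = 495000 + ½·811·(1.38² − 13.9²) − 811·9.8·(+13.5) = 495000 + (-77700) − (107000) = 310000 Pa.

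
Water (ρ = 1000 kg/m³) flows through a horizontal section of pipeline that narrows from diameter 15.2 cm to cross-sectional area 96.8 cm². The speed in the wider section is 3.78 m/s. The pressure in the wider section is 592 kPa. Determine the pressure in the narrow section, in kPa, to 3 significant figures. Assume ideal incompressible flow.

The volume flow rate is constant, so v₂ = (A₁/A₂)v₁ = (181/96.8)·3.78 = 7.09 m/s.
The pipe is horizontal, so Bernoulli reduces to P₁ + ½ρv₁² = P₂ + ½ρv₂².
P₂ = P₁ − ½ρ(v₂² − v₁²) = 592000 − ½·1000·(7.09² − 3.78²) = 592000 − 18000 = 574000 Pa.

P₂ ≈ 574 kPa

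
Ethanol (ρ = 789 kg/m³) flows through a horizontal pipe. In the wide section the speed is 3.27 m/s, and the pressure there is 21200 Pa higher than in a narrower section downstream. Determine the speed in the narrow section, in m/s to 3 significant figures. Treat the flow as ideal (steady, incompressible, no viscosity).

With h₁ = h₂, rearranging Bernoulli gives v₂ = √(v₁² + 2ΔP/ρ).
v₂ = √(3.27² + 2·21200/789) = √(10.7 + 53.7) = 8.03 m/s.

v₂ ≈ 8.03 m/s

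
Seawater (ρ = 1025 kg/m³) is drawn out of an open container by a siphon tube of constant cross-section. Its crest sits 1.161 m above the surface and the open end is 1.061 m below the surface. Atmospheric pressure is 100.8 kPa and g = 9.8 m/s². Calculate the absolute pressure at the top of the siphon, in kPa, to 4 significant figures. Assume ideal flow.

78.48 kPa

Bernoulli surface→outlet gives ½v² = g·h_out, so v = √(2·9.8·1.061) = 4.560 m/s.
The bore is uniform, so the speed at the crest is the same v. Bernoulli surface→crest: P_atm = P_top + ½ρv² + ρg·h_top.
P_top = 100800 − ½·1025·4.560² − 1025·9.8·1.161 = 78480 Pa.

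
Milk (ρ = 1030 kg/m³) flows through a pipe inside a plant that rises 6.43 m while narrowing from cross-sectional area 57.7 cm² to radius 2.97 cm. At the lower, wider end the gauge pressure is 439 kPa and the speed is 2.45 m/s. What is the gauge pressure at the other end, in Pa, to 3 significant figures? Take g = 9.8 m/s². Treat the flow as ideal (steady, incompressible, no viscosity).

Continuity gives A₁v₁ = A₂v₂, so v₂ = (57.7 cm²)/(27.7 cm²) × 2.45 m/s = 5.10 m/s.
Applying Bernoulli between the two ends and solving for P₂: P₂ = P₁ + ½ρ(v₁² − v₂²) − ρgΔh.
P₂ = 439000 + ½·1030·(2.45² − 5.10²) − 1030·9.8·(+6.43) = 439000 + (-10300) − (64900) = 364000 Pa.

P₂ ≈ 364000 Pa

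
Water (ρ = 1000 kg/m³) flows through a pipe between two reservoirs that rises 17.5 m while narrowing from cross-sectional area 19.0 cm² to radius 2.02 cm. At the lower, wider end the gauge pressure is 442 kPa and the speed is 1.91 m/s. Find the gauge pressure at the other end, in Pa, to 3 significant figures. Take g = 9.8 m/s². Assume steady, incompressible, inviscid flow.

P₂ = 268000 Pa

By continuity, v₂ = v₁·A₁/A₂ = 1.91·(19.0/12.8) = 2.83 m/s.
Applying Bernoulli between the two ends and solving for P₂: P₂ = P₁ + ½ρ(v₁² − v₂²) − ρgΔh.
P₂ = 442000 + ½·1000·(1.91² − 2.83²) − 1000·9.8·(+17.5) = 442000 + (-2180) − (172000) = 268000 Pa.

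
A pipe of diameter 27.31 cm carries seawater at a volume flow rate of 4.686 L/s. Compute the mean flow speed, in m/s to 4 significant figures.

v = 0.08000 m/s

Q = 4.686 L/s = 0.004686 m³/s.
v = Q/A = 0.004686 / 0.05858 = 0.08000 m/s.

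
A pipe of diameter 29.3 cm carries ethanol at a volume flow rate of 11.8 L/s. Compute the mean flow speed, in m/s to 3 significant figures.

0.175 m/s

Q = 11.8 L/s = 0.0118 m³/s.
v = Q/A = 0.0118 / 0.0674 = 0.175 m/s.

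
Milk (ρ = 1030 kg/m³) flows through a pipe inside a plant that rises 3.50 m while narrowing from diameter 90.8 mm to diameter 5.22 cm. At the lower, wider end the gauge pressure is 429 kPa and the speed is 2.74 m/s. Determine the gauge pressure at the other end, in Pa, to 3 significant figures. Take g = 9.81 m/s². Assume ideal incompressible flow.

By continuity, v₂ = v₁·A₁/A₂ = 2.74·(64.8/21.4) = 8.29 m/s.
Energy conservation along the streamline gives P₂ = P₁ − ½ρ(v₂² − v₁²) − ρg(h₂ − h₁).
P₂ = 429000 + ½·1030·(2.74² − 8.29²) − 1030·9.81·(+3.50) = 429000 + (-31500) − (35400) = 362000 Pa.

P₂ ≈ 362000 Pa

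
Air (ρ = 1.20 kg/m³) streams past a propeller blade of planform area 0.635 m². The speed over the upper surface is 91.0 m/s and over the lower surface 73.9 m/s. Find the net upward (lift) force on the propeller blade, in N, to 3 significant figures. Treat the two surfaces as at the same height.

From P + ½ρv² = const at equal height, P_low − P_up = ½ρ(v_up² − v_low²).
ΔP = ½·1.20·(91.0² − 73.9²) = 1690 Pa.
Lift = ΔP · A = 1690 × 0.635 = 1070 N.

F ≈ 1070 N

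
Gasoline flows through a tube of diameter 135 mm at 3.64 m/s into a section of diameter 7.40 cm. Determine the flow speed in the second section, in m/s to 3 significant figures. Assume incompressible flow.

Continuity gives A₁v₁ = A₂v₂, so v₂ = (143 cm²)/(43.0 cm²) × 3.64 m/s = 12.1 m/s.

v₂ ≈ 12.1 m/s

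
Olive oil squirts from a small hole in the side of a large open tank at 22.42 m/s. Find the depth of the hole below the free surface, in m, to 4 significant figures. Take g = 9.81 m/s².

Torricelli: v = √(2gh), so h = v²/(2g).
h = 22.42²/(2·9.81) = 502.7/19.62 = 25.62 m.

h ≈ 25.62 m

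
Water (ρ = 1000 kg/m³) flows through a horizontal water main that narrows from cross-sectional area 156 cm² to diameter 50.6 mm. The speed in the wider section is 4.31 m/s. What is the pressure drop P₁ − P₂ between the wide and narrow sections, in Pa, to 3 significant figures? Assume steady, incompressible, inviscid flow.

Mass conservation (A₁v₁ = A₂v₂) gives v₂ = 4.31 × 156/20.1 = 33.4 m/s.
The pipe is horizontal, so Bernoulli reduces to P₁ + ½ρv₁² = P₂ + ½ρv₂².
P₁ − P₂ = ½·1000·(33.4² − 4.31²) = ½·1000·1100 = 550000 Pa.

ΔP ≈ 550000 Pa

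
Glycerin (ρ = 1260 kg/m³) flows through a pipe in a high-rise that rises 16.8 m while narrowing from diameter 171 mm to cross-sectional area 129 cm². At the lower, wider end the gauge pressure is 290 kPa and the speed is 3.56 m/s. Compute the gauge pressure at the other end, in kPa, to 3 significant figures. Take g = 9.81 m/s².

P₂ ≈ 65.0 kPa

Continuity gives A₁v₁ = A₂v₂, so v₂ = (230 cm²)/(129 cm²) × 3.56 m/s = 6.34 m/s.
Applying Bernoulli between the two ends and solving for P₂: P₂ = P₁ + ½ρ(v₁² − v₂²) − ρgΔh.
P₂ = 290000 + ½·1260·(3.56² − 6.34²) − 1260·9.81·(+16.8) = 290000 + (-17300) − (208000) = 65000 Pa.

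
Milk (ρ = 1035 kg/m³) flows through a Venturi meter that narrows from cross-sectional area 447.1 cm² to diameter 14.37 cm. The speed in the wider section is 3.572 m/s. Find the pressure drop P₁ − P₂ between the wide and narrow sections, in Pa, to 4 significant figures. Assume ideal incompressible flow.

Mass conservation (A₁v₁ = A₂v₂) gives v₂ = 3.572 × 447.1/162.2 = 9.847 m/s.
Along the horizontal streamline, P + ½ρv² is constant.
P₁ − P₂ = ½·1035·(9.847² − 3.572²) = ½·1035·84.21 = 43580 Pa.

ΔP ≈ 43580 Pa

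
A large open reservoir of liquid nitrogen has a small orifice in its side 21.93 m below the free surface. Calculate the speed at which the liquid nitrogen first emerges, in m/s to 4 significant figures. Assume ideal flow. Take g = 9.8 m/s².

Bernoulli from surface to hole (P equal, v_surface ≈ 0): v = √(2gh) = √(2×9.8×21.93) = 20.73 m/s.

v ≈ 20.73 m/s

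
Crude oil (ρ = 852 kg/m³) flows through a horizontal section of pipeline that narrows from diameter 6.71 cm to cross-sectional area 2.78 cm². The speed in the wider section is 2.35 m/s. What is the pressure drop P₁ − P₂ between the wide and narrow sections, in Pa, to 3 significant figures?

By continuity, v₂ = v₁·A₁/A₂ = 2.35·(35.4/2.78) = 29.9 m/s.
Bernoulli (h₁ = h₂): P₁ − P₂ = ½ρ(v₂² − v₁²).
P₁ − P₂ = ½·852·(29.9² − 2.35²) = ½·852·888 = 378000 Pa.

ΔP = 378000 Pa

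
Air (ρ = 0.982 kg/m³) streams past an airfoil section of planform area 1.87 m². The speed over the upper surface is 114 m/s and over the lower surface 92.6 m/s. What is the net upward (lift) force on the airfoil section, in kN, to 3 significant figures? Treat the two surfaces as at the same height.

With equal heights on the two surfaces, Bernoulli gives P_lower − P_upper = ½ρ(v_upper² − v_lower²).
ΔP = ½·0.982·(114² − 92.6²) = 2170 Pa.
Lift = ΔP · A = 2170 × 1.87 = 4060 N.

F ≈ 4.06 kN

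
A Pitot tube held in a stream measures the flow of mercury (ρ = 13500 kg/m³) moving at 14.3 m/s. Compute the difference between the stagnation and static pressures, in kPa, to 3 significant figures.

ΔP ≈ 1380 kPa

The dynamic pressure equals the rise in static pressure at the stagnation point: ΔP = ½ρv².
ΔP = ½·13500·14.3² = 1380000 Pa.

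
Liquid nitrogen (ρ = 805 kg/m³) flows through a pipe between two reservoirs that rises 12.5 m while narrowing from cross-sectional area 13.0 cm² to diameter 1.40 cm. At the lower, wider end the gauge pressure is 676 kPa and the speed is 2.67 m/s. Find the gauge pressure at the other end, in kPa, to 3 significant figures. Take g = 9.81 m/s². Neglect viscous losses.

Mass conservation (A₁v₁ = A₂v₂) gives v₂ = 2.67 × 13.0/1.54 = 22.5 m/s.
Applying Bernoulli between the two ends and solving for P₂: P₂ = P₁ + ½ρ(v₁² − v₂²) − ρgΔh.
P₂ = 676000 + ½·805·(2.67² − 22.5²) − 805·9.81·(+12.5) = 676000 + (-202000) − (98700) = 376000 Pa.

376 kPa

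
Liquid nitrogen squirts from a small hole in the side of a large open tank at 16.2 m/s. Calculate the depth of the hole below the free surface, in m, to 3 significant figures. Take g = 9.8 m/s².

Inverting v = √(2gh) gives h = v² / 2g.
h = 16.2²/(2·9.8) = 262/19.60 = 13.4 m.

13.4 m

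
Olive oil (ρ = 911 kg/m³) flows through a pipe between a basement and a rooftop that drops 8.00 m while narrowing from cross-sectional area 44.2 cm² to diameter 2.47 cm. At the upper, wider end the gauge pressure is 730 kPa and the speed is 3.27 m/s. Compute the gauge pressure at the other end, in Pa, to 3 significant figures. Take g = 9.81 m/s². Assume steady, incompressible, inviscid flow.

The volume flow rate is constant, so v₂ = (A₁/A₂)v₁ = (44.2/4.79)·3.27 = 30.2 m/s.
Applying Bernoulli between the two ends and solving for P₂: P₂ = P₁ + ½ρ(v₁² − v₂²) − ρgΔh.
P₂ = 730000 + ½·911·(3.27² − 30.2²) − 911·9.81·(−8.00) = 730000 + (-410000) − (-71500) = 392000 Pa.

P₂ = 392000 Pa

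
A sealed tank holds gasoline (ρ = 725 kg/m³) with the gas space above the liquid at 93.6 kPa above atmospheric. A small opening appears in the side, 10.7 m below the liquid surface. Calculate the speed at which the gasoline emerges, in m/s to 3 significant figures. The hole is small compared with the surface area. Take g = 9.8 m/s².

Take point 1 at the surface (v₁ ≈ 0) and point 2 at the hole (at atmospheric pressure). Bernoulli: P₁ + ρg h = P_atm + ½ρv₂².
With P₁ − P_atm = 93600 Pa, v₂ = √(2gh + 2ΔP/ρ) = √(2·9.8·10.7 + 2·93600/725) = 21.6 m/s.

21.6 m/s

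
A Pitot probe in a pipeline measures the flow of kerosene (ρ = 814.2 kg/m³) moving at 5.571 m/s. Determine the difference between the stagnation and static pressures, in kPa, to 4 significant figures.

Bernoulli between the free stream and the stagnation point: ½ρv² = P_stag − P_static.
ΔP = ½·814.2·5.571² = 12630 Pa.

ΔP ≈ 12.63 kPa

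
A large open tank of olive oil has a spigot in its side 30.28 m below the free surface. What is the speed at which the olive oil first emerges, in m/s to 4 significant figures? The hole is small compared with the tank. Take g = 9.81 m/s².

v ≈ 24.37 m/s

Torricelli's result v = √(2gh) gives v = √(2·9.81·30.28) = 24.37 m/s.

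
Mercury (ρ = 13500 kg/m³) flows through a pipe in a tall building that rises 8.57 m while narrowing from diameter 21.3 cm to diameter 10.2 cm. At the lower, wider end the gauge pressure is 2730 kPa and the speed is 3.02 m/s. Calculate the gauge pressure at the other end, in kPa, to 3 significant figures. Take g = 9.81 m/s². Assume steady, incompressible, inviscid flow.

P₂ = 486 kPa

By continuity, v₂ = v₁·A₁/A₂ = 3.02·(356/81.7) = 13.2 m/s.
Energy conservation along the streamline gives P₂ = P₁ − ½ρ(v₂² − v₁²) − ρg(h₂ − h₁).
P₂ = 2730000 + ½·13500·(3.02² − 13.2²) − 13500·9.81·(+8.57) = 2730000 + (-1110000) − (1130000) = 486000 Pa.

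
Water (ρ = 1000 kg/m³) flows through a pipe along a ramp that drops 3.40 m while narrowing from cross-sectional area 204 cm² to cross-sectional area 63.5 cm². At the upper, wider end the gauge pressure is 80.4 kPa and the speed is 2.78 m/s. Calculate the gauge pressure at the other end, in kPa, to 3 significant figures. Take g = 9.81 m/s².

Mass conservation (A₁v₁ = A₂v₂) gives v₂ = 2.78 × 204/63.5 = 8.93 m/s.
Bernoulli: P₁ + ½ρv₁² + ρg h₁ = P₂ + ½ρv₂² + ρg h₂, so P₂ = P₁ + ½ρ(v₁² − v₂²) − ρg(h₂ − h₁).
P₂ = 80400 + ½·1000·(2.78² − 8.93²) − 1000·9.81·(−3.40) = 80400 + (-36000) − (-33400) = 77700 Pa.

77.7 kPa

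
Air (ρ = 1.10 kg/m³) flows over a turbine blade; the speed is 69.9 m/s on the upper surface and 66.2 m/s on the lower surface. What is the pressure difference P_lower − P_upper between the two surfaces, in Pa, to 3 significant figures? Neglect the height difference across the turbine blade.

ΔP = 277 Pa

Bernoulli (same height): P_lower − P_upper = ½ρ(v_upper² − v_lower²).
ΔP = ½·1.10·(69.9² − 66.2²) = 277 Pa.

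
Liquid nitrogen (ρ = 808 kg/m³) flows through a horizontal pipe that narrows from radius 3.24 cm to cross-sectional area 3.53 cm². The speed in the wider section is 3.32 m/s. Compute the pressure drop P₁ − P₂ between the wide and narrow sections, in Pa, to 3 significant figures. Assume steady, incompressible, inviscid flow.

ΔP = 384000 Pa

Mass conservation (A₁v₁ = A₂v₂) gives v₂ = 3.32 × 33.0/3.53 = 31.0 m/s.
With no height change, Bernoulli's equation is P₁ + ½ρv₁² = P₂ + ½ρv₂².
P₁ − P₂ = ½·808·(31.0² − 3.32²) = ½·808·951 = 384000 Pa.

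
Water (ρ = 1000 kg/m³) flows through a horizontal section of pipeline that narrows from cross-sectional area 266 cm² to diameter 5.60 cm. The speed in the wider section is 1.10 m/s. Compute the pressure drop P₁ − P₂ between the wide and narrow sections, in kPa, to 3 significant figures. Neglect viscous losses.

ΔP ≈ 70.0 kPa

The volume flow rate is constant, so v₂ = (A₁/A₂)v₁ = (266/24.6)·1.10 = 11.9 m/s.
Bernoulli (h₁ = h₂): P₁ − P₂ = ½ρ(v₂² − v₁²).
P₁ − P₂ = ½·1000·(11.9² − 1.10²) = ½·1000·140 = 70000 Pa.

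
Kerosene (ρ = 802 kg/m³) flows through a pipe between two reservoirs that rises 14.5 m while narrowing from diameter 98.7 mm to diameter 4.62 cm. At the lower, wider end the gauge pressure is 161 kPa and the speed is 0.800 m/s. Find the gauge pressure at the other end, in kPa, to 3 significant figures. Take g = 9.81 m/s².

41.8 kPa

The volume flow rate is constant, so v₂ = (A₁/A₂)v₁ = (76.5/16.8)·0.800 = 3.65 m/s.
Energy conservation along the streamline gives P₂ = P₁ − ½ρ(v₂² − v₁²) − ρg(h₂ − h₁).
P₂ = 161000 + ½·802·(0.800² − 3.65²) − 802·9.81·(+14.5) = 161000 + (-5090) − (114000) = 41800 Pa.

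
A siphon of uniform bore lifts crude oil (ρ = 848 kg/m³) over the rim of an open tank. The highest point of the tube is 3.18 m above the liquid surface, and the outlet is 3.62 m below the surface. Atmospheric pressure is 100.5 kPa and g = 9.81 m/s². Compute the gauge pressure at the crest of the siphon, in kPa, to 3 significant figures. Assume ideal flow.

From the surface to the outlet (both open to atmosphere, surface at rest): v = √(2g·h_out) = √(2·9.81·3.62) = 8.43 m/s.
With constant cross-section the crest speed equals v; applying Bernoulli from the surface up to the crest, P_top = P_atm − ½ρv² − ρg·h_top.
P_top = 100500 − ½·848·8.43² − 848·9.81·3.18 = 43900 Pa. So P_gauge = P_top − P_atm = -56600 Pa.

P_gauge = -56.6 kPa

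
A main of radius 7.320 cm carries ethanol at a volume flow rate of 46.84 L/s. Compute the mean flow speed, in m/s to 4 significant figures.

v ≈ 2.783 m/s

Q = 46.84 L/s = 0.04684 m³/s.
v = Q/A = 0.04684 / 0.01683 = 2.783 m/s.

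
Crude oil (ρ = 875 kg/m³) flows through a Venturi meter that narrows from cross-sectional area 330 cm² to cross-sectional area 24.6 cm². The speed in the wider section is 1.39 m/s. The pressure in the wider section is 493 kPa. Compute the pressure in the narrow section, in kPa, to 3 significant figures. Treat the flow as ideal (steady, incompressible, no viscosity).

P₂ ≈ 342 kPa

Continuity gives A₁v₁ = A₂v₂, so v₂ = (330 cm²)/(24.6 cm²) × 1.39 m/s = 18.6 m/s.
With no height change, Bernoulli's equation is P₁ + ½ρv₁² = P₂ + ½ρv₂².
P₂ = P₁ − ½ρ(v₂² − v₁²) = 493000 − ½·875·(18.6² − 1.39²) = 493000 − 151000 = 342000 Pa.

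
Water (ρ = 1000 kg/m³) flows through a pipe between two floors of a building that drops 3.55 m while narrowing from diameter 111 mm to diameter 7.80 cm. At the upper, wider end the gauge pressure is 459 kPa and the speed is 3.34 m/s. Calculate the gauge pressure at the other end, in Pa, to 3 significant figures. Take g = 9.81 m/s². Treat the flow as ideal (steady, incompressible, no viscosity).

P₂ ≈ 477000 Pa

The volume flow rate is constant, so v₂ = (A₁/A₂)v₁ = (96.8/47.8)·3.34 = 6.76 m/s.
Bernoulli: P₁ + ½ρv₁² + ρg h₁ = P₂ + ½ρv₂² + ρg h₂, so P₂ = P₁ + ½ρ(v₁² − v₂²) − ρg(h₂ − h₁).
P₂ = 459000 + ½·1000·(3.34² − 6.76²) − 1000·9.81·(−3.55) = 459000 + (-17300) − (-34800) = 477000 Pa.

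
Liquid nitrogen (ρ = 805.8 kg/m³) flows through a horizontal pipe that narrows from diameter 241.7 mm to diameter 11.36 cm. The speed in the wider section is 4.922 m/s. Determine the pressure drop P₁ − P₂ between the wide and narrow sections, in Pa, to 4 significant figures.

ΔP ≈ 190300 Pa

By continuity, v₂ = v₁·A₁/A₂ = 4.922·(458.8/101.4) = 22.28 m/s.
The pipe is horizontal, so Bernoulli reduces to P₁ + ½ρv₁² = P₂ + ½ρv₂².
P₁ − P₂ = ½·805.8·(22.28² − 4.922²) = ½·805.8·472.2 = 190300 Pa.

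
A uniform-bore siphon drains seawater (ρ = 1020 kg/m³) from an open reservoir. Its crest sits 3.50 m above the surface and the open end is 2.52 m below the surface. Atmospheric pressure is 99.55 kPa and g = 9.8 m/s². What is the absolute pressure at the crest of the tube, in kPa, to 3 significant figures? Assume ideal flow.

Bernoulli surface→outlet gives ½v² = g·h_out, so v = √(2·9.8·2.52) = 7.03 m/s.
With constant cross-section the crest speed equals v; applying Bernoulli from the surface up to the crest, P_top = P_atm − ½ρv² − ρg·h_top.
P_top = 99550 − ½·1020·7.03² − 1020·9.8·3.50 = 39400 Pa.

P_top = 39.4 kPa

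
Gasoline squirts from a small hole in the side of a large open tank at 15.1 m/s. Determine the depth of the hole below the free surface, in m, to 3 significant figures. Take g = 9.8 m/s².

h = 11.6 m

Torricelli: v = √(2gh), so h = v²/(2g).
h = 15.1²/(2·9.8) = 228/19.60 = 11.6 m.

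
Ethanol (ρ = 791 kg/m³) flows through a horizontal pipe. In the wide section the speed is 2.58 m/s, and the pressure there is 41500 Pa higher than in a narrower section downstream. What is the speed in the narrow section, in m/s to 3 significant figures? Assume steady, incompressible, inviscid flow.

v₂ ≈ 10.6 m/s

Along the level pipe P + ½ρv² is conserved, hence v₂² = v₁² + 2(P₁ − P₂)/ρ.
v₂ = √(2.58² + 2·41500/791) = √(6.66 + 105) = 10.6 m/s.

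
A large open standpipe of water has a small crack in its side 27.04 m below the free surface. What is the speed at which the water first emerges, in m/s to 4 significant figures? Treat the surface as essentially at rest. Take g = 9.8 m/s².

Bernoulli from surface to hole (P equal, v_surface ≈ 0): v = √(2gh) = √(2×9.8×27.04) = 23.02 m/s.

v = 23.02 m/s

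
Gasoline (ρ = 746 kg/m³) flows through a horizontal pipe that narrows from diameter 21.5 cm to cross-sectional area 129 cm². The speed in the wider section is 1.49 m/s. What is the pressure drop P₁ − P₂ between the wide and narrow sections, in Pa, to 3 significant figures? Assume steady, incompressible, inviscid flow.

Mass conservation (A₁v₁ = A₂v₂) gives v₂ = 1.49 × 363/129 = 4.19 m/s.
The pipe is horizontal, so Bernoulli reduces to P₁ + ½ρv₁² = P₂ + ½ρv₂².
P₁ − P₂ = ½·746·(4.19² − 1.49²) = ½·746·15.4 = 5730 Pa.

ΔP ≈ 5730 Pa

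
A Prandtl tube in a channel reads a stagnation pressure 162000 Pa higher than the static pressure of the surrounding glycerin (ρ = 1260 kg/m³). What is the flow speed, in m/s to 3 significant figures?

Bernoulli between the free stream and the stagnation point: ½ρv² = P_stag − P_static.
v = √(2ΔP/ρ) = √(2·162000/1260) = 16.0 m/s.

v = 16.0 m/s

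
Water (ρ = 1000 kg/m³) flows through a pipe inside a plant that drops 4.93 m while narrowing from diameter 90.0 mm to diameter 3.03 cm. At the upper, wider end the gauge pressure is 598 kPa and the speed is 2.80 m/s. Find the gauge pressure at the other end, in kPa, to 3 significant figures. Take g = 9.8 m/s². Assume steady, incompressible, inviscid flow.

345 kPa

By continuity, v₂ = v₁·A₁/A₂ = 2.80·(63.6/7.21) = 24.7 m/s.
Applying Bernoulli between the two ends and solving for P₂: P₂ = P₁ + ½ρ(v₁² − v₂²) − ρgΔh.
P₂ = 598000 + ½·1000·(2.80² − 24.7²) − 1000·9.8·(−4.93) = 598000 + (-301000) − (-48300) = 345000 Pa.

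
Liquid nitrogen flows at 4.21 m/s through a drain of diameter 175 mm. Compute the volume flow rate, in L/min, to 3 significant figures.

Q = A·v = 0.0241 m² × 4.21 m/s = 0.101 m³/s.
Converting: 0.101 m³/s × 60000 = 6080 L/min.

Q ≈ 6080 L/min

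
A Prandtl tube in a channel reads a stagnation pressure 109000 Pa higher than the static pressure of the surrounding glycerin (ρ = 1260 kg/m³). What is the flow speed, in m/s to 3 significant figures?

At the stagnation point the flow is brought to rest, so Bernoulli gives P_stag − P_static = ½ρv².
v = √(2ΔP/ρ) = √(2·109000/1260) = 13.2 m/s.

v = 13.2 m/s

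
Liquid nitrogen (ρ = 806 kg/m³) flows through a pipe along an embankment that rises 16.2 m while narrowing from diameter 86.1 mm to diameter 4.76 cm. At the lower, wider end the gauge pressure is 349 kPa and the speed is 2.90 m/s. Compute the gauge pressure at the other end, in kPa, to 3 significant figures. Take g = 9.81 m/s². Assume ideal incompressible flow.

Mass conservation (A₁v₁ = A₂v₂) gives v₂ = 2.90 × 58.2/17.8 = 9.49 m/s.
Applying Bernoulli between the two ends and solving for P₂: P₂ = P₁ + ½ρ(v₁² − v₂²) − ρgΔh.
P₂ = 349000 + ½·806·(2.90² − 9.49²) − 806·9.81·(+16.2) = 349000 + (-32900) − (128000) = 188000 Pa.

P₂ = 188 kPa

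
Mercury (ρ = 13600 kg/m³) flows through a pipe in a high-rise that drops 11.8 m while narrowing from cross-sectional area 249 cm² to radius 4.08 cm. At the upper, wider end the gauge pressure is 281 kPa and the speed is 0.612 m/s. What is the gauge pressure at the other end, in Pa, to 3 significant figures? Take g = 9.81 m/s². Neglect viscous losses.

P₂ ≈ 1800000 Pa

Mass conservation (A₁v₁ = A₂v₂) gives v₂ = 0.612 × 249/52.3 = 2.91 m/s.
Applying Bernoulli between the two ends and solving for P₂: P₂ = P₁ + ½ρ(v₁² − v₂²) − ρgΔh.
P₂ = 281000 + ½·13600·(0.612² − 2.91²) − 13600·9.81·(−11.8) = 281000 + (-55200) − (-1570000) = 1800000 Pa.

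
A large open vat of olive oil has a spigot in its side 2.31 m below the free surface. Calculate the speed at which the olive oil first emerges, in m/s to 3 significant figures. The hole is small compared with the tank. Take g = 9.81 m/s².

v = 6.73 m/s

The surface is effectively still and both ends are open, so ½v² = gh and v = √(2·9.81·2.31) = 6.73 m/s.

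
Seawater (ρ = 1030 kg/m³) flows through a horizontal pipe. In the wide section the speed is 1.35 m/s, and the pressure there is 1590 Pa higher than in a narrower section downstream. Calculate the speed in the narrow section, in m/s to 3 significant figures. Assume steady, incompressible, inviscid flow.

Along the level pipe P + ½ρv² is conserved, hence v₂² = v₁² + 2(P₁ − P₂)/ρ.
v₂ = √(1.35² + 2·1590/1030) = √(1.82 + 3.09) = 2.22 m/s.

v₂ = 2.22 m/s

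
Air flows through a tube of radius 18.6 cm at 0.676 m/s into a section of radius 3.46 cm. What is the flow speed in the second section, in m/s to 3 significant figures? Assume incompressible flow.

v₂ ≈ 19.5 m/s

The volume flow rate is constant, so v₂ = (A₁/A₂)v₁ = (1090/37.6)·0.676 = 19.5 m/s.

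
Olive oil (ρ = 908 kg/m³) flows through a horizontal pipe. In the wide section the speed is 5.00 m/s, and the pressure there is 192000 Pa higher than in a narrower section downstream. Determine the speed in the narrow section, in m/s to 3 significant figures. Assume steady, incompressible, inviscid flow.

v₂ ≈ 21.2 m/s

With h₁ = h₂, rearranging Bernoulli gives v₂ = √(v₁² + 2ΔP/ρ).
v₂ = √(5.00² + 2·192000/908) = √(25.0 + 423) = 21.2 m/s.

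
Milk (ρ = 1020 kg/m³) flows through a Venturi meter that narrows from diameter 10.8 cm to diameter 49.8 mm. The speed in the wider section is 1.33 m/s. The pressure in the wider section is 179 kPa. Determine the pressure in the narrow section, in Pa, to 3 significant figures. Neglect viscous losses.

The volume flow rate is constant, so v₂ = (A₁/A₂)v₁ = (91.6/19.5)·1.33 = 6.26 m/s.
Bernoulli (h₁ = h₂): P₁ − P₂ = ½ρ(v₂² − v₁²).
P₂ = P₁ − ½ρ(v₂² − v₁²) = 179000 − ½·1020·(6.26² − 1.33²) = 179000 − 19100 = 160000 Pa.

160000 Pa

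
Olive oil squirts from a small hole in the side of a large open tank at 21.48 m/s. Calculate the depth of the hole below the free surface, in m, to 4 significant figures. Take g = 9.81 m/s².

For a small hole in a large open tank, ½v² = gh, giving h = v²/(2g).
h = 21.48²/(2·9.81) = 461.4/19.62 = 23.52 m.

23.52 m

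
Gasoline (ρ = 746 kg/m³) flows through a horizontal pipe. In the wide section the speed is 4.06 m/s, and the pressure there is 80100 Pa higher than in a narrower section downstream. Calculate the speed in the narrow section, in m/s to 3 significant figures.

v₂ = 15.2 m/s

With h₁ = h₂, rearranging Bernoulli gives v₂ = √(v₁² + 2ΔP/ρ).
v₂ = √(4.06² + 2·80100/746) = √(16.5 + 215) = 15.2 m/s.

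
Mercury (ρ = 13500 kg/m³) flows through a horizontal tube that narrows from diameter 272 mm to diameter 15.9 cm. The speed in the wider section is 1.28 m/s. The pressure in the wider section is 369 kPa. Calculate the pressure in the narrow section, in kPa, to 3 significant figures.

The volume flow rate is constant, so v₂ = (A₁/A₂)v₁ = (581/199)·1.28 = 3.75 m/s.
Along the horizontal streamline, P + ½ρv² is constant.
P₂ = P₁ − ½ρ(v₂² − v₁²) = 369000 − ½·13500·(3.75² − 1.28²) = 369000 − 83700 = 285000 Pa.

P₂ ≈ 285 kPa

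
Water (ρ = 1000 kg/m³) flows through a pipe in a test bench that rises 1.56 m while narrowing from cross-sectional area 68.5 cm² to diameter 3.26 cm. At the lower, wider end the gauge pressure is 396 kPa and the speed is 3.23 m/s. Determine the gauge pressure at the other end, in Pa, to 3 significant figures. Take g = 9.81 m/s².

P₂ ≈ 34600 Pa

Mass conservation (A₁v₁ = A₂v₂) gives v₂ = 3.23 × 68.5/8.35 = 26.5 m/s.
Bernoulli: P₁ + ½ρv₁² + ρg h₁ = P₂ + ½ρv₂² + ρg h₂, so P₂ = P₁ + ½ρ(v₁² − v₂²) − ρg(h₂ − h₁).
P₂ = 396000 + ½·1000·(3.23² − 26.5²) − 1000·9.81·(+1.56) = 396000 + (-346000) − (15300) = 34600 Pa.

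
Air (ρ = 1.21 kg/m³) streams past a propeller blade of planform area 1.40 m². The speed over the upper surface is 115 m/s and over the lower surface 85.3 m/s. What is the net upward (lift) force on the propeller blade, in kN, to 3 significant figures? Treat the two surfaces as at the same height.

From P + ½ρv² = const at equal height, P_low − P_up = ½ρ(v_up² − v_low²).
ΔP = ½·1.21·(115² − 85.3²) = 3600 Pa.
Lift = ΔP · A = 3600 × 1.40 = 5040 N.

5.04 kN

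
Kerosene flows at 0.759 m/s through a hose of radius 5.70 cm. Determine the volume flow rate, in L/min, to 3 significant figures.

Q ≈ 465 L/min

Q = A·v = 0.0102 m² × 0.759 m/s = 0.00775 m³/s.
Converting: 0.00775 m³/s × 60000 = 465 L/min.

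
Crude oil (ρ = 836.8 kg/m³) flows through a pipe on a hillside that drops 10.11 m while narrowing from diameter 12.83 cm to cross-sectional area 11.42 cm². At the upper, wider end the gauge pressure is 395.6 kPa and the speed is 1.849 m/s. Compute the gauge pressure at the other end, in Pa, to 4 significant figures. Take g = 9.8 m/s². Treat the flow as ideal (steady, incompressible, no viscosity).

P₂ ≈ 296600 Pa

Continuity gives A₁v₁ = A₂v₂, so v₂ = (129.3 cm²)/(11.42 cm²) × 1.849 m/s = 20.93 m/s.
Bernoulli: P₁ + ½ρv₁² + ρg h₁ = P₂ + ½ρv₂² + ρg h₂, so P₂ = P₁ + ½ρ(v₁² − v₂²) − ρg(h₂ − h₁).
P₂ = 395600 + ½·836.8·(1.849² − 20.93²) − 836.8·9.8·(−10.11) = 395600 + (-181900) − (-82910) = 296600 Pa.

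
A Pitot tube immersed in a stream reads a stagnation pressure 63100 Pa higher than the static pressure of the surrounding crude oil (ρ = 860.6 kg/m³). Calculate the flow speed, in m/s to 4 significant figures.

v ≈ 12.11 m/s

Bernoulli between the free stream and the stagnation point: ½ρv² = P_stag − P_static.
v = √(2ΔP/ρ) = √(2·63100/860.6) = 12.11 m/s.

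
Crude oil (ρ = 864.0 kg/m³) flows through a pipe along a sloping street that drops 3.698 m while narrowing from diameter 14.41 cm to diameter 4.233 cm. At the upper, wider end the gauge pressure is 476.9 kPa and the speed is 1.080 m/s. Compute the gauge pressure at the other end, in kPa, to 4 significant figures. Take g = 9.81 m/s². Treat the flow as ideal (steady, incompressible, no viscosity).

The volume flow rate is constant, so v₂ = (A₁/A₂)v₁ = (163.1/14.07)·1.080 = 12.52 m/s.
Energy conservation along the streamline gives P₂ = P₁ − ½ρ(v₂² − v₁²) − ρg(h₂ − h₁).
P₂ = 476900 + ½·864.0·(1.080² − 12.52²) − 864.0·9.81·(−3.698) = 476900 + (-67170) − (-31340) = 441100 Pa.

P₂ ≈ 441.1 kPa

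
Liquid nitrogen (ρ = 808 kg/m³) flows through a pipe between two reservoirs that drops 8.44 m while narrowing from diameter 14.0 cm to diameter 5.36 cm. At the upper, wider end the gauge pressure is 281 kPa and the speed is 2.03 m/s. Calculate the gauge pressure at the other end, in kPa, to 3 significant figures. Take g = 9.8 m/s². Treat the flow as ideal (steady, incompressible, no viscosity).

The volume flow rate is constant, so v₂ = (A₁/A₂)v₁ = (154/22.6)·2.03 = 13.8 m/s.
Applying Bernoulli between the two ends and solving for P₂: P₂ = P₁ + ½ρ(v₁² − v₂²) − ρgΔh.
P₂ = 281000 + ½·808·(2.03² − 13.8²) − 808·9.8·(−8.44) = 281000 + (-75800) − (-66800) = 272000 Pa.

P₂ ≈ 272 kPa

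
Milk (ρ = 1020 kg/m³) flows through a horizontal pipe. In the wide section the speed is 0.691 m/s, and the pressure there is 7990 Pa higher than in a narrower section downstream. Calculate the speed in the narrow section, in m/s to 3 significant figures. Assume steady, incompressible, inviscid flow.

Along the level pipe P + ½ρv² is conserved, hence v₂² = v₁² + 2(P₁ − P₂)/ρ.
v₂ = √(0.691² + 2·7990/1020) = √(0.477 + 15.7) = 4.02 m/s.

v₂ ≈ 4.02 m/s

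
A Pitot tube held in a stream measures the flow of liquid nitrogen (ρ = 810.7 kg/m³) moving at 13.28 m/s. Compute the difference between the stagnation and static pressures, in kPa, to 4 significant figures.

The dynamic pressure equals the rise in static pressure at the stagnation point: ΔP = ½ρv².
ΔP = ½·810.7·13.28² = 71490 Pa.

ΔP ≈ 71.49 kPa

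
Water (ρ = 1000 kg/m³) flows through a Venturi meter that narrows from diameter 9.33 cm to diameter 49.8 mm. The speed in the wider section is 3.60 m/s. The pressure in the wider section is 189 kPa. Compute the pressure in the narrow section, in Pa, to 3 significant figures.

P₂ ≈ 116000 Pa

Mass conservation (A₁v₁ = A₂v₂) gives v₂ = 3.60 × 68.4/19.5 = 12.6 m/s.
Bernoulli (h₁ = h₂): P₁ − P₂ = ½ρ(v₂² − v₁²).
P₂ = P₁ − ½ρ(v₂² − v₁²) = 189000 − ½·1000·(12.6² − 3.60²) = 189000 − 73400 = 116000 Pa.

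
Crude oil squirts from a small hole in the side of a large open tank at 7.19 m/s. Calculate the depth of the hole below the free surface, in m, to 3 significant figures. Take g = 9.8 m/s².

2.64 m

Inverting v = √(2gh) gives h = v² / 2g.
h = 7.19²/(2·9.8) = 51.7/19.60 = 2.64 m.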